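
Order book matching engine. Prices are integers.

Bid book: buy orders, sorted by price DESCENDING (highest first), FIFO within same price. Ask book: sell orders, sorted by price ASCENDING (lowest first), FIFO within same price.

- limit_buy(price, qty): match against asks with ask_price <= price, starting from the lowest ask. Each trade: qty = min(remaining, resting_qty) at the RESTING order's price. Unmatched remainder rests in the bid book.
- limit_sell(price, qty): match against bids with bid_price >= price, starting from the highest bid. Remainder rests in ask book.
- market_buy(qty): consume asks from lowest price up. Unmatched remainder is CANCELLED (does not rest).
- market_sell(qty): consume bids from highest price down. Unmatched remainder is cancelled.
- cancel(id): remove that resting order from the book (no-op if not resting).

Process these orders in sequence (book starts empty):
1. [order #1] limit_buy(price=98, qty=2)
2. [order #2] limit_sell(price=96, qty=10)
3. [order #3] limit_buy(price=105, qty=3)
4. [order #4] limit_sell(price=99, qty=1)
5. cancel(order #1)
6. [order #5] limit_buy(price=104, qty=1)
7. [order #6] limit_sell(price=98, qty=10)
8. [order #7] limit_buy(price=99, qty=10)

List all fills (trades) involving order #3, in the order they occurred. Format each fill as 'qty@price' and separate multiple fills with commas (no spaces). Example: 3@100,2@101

After op 1 [order #1] limit_buy(price=98, qty=2): fills=none; bids=[#1:2@98] asks=[-]
After op 2 [order #2] limit_sell(price=96, qty=10): fills=#1x#2:2@98; bids=[-] asks=[#2:8@96]
After op 3 [order #3] limit_buy(price=105, qty=3): fills=#3x#2:3@96; bids=[-] asks=[#2:5@96]
After op 4 [order #4] limit_sell(price=99, qty=1): fills=none; bids=[-] asks=[#2:5@96 #4:1@99]
After op 5 cancel(order #1): fills=none; bids=[-] asks=[#2:5@96 #4:1@99]
After op 6 [order #5] limit_buy(price=104, qty=1): fills=#5x#2:1@96; bids=[-] asks=[#2:4@96 #4:1@99]
After op 7 [order #6] limit_sell(price=98, qty=10): fills=none; bids=[-] asks=[#2:4@96 #6:10@98 #4:1@99]
After op 8 [order #7] limit_buy(price=99, qty=10): fills=#7x#2:4@96 #7x#6:6@98; bids=[-] asks=[#6:4@98 #4:1@99]

Answer: 3@96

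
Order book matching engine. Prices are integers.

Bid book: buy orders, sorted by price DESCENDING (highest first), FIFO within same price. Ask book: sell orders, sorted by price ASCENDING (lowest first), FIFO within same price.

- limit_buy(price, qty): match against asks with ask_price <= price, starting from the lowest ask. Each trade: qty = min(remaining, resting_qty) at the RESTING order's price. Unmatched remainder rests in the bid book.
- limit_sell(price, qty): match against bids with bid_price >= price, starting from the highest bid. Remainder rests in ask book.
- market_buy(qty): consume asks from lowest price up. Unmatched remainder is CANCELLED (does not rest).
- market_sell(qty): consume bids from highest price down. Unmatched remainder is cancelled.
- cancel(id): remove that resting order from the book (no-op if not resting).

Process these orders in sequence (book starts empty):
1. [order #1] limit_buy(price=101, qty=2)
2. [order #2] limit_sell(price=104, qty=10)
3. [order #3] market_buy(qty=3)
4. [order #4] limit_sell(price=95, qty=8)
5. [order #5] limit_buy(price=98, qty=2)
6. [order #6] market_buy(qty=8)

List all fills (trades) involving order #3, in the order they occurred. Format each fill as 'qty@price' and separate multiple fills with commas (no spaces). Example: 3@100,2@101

After op 1 [order #1] limit_buy(price=101, qty=2): fills=none; bids=[#1:2@101] asks=[-]
After op 2 [order #2] limit_sell(price=104, qty=10): fills=none; bids=[#1:2@101] asks=[#2:10@104]
After op 3 [order #3] market_buy(qty=3): fills=#3x#2:3@104; bids=[#1:2@101] asks=[#2:7@104]
After op 4 [order #4] limit_sell(price=95, qty=8): fills=#1x#4:2@101; bids=[-] asks=[#4:6@95 #2:7@104]
After op 5 [order #5] limit_buy(price=98, qty=2): fills=#5x#4:2@95; bids=[-] asks=[#4:4@95 #2:7@104]
After op 6 [order #6] market_buy(qty=8): fills=#6x#4:4@95 #6x#2:4@104; bids=[-] asks=[#2:3@104]

Answer: 3@104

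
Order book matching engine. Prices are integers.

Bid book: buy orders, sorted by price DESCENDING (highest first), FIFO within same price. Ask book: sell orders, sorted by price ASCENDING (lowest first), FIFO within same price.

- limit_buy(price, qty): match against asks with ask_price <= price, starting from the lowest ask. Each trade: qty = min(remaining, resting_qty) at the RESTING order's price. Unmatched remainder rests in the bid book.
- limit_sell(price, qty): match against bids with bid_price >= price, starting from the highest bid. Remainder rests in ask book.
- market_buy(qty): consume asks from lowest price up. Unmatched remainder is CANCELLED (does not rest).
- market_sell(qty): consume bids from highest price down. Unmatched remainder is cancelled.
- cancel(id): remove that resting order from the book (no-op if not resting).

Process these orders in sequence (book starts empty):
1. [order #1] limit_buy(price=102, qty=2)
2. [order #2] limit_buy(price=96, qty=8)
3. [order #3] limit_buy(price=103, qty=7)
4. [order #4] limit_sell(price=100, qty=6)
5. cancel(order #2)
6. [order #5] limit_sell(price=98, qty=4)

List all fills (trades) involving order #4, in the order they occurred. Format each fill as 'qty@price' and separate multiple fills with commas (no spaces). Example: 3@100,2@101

Answer: 6@103

Derivation:
After op 1 [order #1] limit_buy(price=102, qty=2): fills=none; bids=[#1:2@102] asks=[-]
After op 2 [order #2] limit_buy(price=96, qty=8): fills=none; bids=[#1:2@102 #2:8@96] asks=[-]
After op 3 [order #3] limit_buy(price=103, qty=7): fills=none; bids=[#3:7@103 #1:2@102 #2:8@96] asks=[-]
After op 4 [order #4] limit_sell(price=100, qty=6): fills=#3x#4:6@103; bids=[#3:1@103 #1:2@102 #2:8@96] asks=[-]
After op 5 cancel(order #2): fills=none; bids=[#3:1@103 #1:2@102] asks=[-]
After op 6 [order #5] limit_sell(price=98, qty=4): fills=#3x#5:1@103 #1x#5:2@102; bids=[-] asks=[#5:1@98]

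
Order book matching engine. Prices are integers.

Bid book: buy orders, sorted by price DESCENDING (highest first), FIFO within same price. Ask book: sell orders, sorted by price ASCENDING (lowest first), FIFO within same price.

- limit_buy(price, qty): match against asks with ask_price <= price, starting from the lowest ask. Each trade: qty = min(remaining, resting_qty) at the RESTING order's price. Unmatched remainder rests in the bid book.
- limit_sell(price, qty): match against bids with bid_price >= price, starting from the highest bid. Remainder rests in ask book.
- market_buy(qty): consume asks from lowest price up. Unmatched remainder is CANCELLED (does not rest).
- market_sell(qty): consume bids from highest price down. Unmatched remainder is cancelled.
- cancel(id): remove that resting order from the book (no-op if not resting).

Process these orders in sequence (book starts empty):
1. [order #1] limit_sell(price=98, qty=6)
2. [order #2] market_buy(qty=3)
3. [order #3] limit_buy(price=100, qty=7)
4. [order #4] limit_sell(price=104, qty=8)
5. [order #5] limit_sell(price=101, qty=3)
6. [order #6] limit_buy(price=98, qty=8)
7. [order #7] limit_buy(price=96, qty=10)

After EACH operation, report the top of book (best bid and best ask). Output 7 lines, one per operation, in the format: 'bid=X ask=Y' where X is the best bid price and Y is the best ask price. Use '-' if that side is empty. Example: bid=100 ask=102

After op 1 [order #1] limit_sell(price=98, qty=6): fills=none; bids=[-] asks=[#1:6@98]
After op 2 [order #2] market_buy(qty=3): fills=#2x#1:3@98; bids=[-] asks=[#1:3@98]
After op 3 [order #3] limit_buy(price=100, qty=7): fills=#3x#1:3@98; bids=[#3:4@100] asks=[-]
After op 4 [order #4] limit_sell(price=104, qty=8): fills=none; bids=[#3:4@100] asks=[#4:8@104]
After op 5 [order #5] limit_sell(price=101, qty=3): fills=none; bids=[#3:4@100] asks=[#5:3@101 #4:8@104]
After op 6 [order #6] limit_buy(price=98, qty=8): fills=none; bids=[#3:4@100 #6:8@98] asks=[#5:3@101 #4:8@104]
After op 7 [order #7] limit_buy(price=96, qty=10): fills=none; bids=[#3:4@100 #6:8@98 #7:10@96] asks=[#5:3@101 #4:8@104]

Answer: bid=- ask=98
bid=- ask=98
bid=100 ask=-
bid=100 ask=104
bid=100 ask=101
bid=100 ask=101
bid=100 ask=101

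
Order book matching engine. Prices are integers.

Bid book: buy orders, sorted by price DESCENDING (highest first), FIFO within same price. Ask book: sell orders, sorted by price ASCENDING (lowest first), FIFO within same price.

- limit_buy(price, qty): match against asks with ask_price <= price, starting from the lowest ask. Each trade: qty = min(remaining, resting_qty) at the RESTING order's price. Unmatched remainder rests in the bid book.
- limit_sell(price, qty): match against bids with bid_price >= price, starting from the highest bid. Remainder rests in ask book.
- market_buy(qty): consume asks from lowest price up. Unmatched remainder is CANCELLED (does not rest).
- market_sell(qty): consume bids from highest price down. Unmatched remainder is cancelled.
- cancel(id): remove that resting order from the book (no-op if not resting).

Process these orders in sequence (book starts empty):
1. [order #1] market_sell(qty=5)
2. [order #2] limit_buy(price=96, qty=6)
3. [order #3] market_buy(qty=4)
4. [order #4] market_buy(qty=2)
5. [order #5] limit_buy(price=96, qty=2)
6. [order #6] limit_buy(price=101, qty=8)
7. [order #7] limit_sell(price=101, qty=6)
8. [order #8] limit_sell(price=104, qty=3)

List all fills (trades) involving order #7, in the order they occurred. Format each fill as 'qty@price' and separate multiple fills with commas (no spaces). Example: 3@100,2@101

After op 1 [order #1] market_sell(qty=5): fills=none; bids=[-] asks=[-]
After op 2 [order #2] limit_buy(price=96, qty=6): fills=none; bids=[#2:6@96] asks=[-]
After op 3 [order #3] market_buy(qty=4): fills=none; bids=[#2:6@96] asks=[-]
After op 4 [order #4] market_buy(qty=2): fills=none; bids=[#2:6@96] asks=[-]
After op 5 [order #5] limit_buy(price=96, qty=2): fills=none; bids=[#2:6@96 #5:2@96] asks=[-]
After op 6 [order #6] limit_buy(price=101, qty=8): fills=none; bids=[#6:8@101 #2:6@96 #5:2@96] asks=[-]
After op 7 [order #7] limit_sell(price=101, qty=6): fills=#6x#7:6@101; bids=[#6:2@101 #2:6@96 #5:2@96] asks=[-]
After op 8 [order #8] limit_sell(price=104, qty=3): fills=none; bids=[#6:2@101 #2:6@96 #5:2@96] asks=[#8:3@104]

Answer: 6@101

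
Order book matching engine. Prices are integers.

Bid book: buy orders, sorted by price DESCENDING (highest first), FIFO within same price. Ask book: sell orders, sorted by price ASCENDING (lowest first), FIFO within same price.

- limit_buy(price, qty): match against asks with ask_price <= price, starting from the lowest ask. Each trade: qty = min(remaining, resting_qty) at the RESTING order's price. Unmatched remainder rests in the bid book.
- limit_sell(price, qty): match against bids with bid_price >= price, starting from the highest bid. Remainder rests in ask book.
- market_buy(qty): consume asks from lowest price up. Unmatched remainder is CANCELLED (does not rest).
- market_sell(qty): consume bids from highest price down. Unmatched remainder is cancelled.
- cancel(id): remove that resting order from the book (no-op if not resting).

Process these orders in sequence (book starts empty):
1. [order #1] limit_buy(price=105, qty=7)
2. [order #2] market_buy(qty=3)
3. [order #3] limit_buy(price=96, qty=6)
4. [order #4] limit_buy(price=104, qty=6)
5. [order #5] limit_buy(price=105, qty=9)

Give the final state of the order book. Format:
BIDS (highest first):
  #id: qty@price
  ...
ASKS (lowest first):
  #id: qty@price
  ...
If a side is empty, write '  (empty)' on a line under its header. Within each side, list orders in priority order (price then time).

Answer: BIDS (highest first):
  #1: 7@105
  #5: 9@105
  #4: 6@104
  #3: 6@96
ASKS (lowest first):
  (empty)

Derivation:
After op 1 [order #1] limit_buy(price=105, qty=7): fills=none; bids=[#1:7@105] asks=[-]
After op 2 [order #2] market_buy(qty=3): fills=none; bids=[#1:7@105] asks=[-]
After op 3 [order #3] limit_buy(price=96, qty=6): fills=none; bids=[#1:7@105 #3:6@96] asks=[-]
After op 4 [order #4] limit_buy(price=104, qty=6): fills=none; bids=[#1:7@105 #4:6@104 #3:6@96] asks=[-]
After op 5 [order #5] limit_buy(price=105, qty=9): fills=none; bids=[#1:7@105 #5:9@105 #4:6@104 #3:6@96] asks=[-]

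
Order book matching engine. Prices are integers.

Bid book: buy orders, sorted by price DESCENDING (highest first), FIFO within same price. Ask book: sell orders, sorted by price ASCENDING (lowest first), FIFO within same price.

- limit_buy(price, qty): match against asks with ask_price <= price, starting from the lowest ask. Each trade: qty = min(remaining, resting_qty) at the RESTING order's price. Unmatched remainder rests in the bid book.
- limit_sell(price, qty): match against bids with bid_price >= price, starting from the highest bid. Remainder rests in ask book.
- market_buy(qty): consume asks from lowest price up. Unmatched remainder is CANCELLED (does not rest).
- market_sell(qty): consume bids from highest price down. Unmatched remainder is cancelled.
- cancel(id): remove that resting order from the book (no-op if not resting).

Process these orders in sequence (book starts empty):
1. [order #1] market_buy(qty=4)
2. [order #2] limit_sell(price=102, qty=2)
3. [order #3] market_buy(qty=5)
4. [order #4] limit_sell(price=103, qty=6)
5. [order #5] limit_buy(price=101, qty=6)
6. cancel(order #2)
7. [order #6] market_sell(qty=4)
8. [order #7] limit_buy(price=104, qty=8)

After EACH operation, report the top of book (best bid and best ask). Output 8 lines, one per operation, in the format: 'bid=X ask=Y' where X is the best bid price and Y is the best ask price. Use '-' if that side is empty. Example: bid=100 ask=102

After op 1 [order #1] market_buy(qty=4): fills=none; bids=[-] asks=[-]
After op 2 [order #2] limit_sell(price=102, qty=2): fills=none; bids=[-] asks=[#2:2@102]
After op 3 [order #3] market_buy(qty=5): fills=#3x#2:2@102; bids=[-] asks=[-]
After op 4 [order #4] limit_sell(price=103, qty=6): fills=none; bids=[-] asks=[#4:6@103]
After op 5 [order #5] limit_buy(price=101, qty=6): fills=none; bids=[#5:6@101] asks=[#4:6@103]
After op 6 cancel(order #2): fills=none; bids=[#5:6@101] asks=[#4:6@103]
After op 7 [order #6] market_sell(qty=4): fills=#5x#6:4@101; bids=[#5:2@101] asks=[#4:6@103]
After op 8 [order #7] limit_buy(price=104, qty=8): fills=#7x#4:6@103; bids=[#7:2@104 #5:2@101] asks=[-]

Answer: bid=- ask=-
bid=- ask=102
bid=- ask=-
bid=- ask=103
bid=101 ask=103
bid=101 ask=103
bid=101 ask=103
bid=104 ask=-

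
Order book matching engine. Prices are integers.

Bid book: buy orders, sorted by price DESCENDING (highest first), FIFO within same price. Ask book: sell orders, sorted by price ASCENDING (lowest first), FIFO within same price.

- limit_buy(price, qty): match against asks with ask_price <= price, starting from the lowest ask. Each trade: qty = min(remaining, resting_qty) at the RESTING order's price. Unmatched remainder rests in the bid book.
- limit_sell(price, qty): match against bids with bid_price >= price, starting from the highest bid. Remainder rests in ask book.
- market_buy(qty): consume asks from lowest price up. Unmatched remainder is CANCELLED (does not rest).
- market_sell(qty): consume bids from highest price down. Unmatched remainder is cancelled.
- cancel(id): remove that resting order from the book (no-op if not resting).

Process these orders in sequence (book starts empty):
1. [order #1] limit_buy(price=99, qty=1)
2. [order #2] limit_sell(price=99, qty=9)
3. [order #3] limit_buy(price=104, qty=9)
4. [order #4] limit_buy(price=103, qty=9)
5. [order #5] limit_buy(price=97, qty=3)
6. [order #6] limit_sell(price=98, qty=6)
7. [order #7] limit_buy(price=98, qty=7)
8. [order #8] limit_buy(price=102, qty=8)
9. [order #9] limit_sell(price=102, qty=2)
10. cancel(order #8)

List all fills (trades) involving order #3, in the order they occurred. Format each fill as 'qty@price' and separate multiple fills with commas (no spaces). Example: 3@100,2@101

After op 1 [order #1] limit_buy(price=99, qty=1): fills=none; bids=[#1:1@99] asks=[-]
After op 2 [order #2] limit_sell(price=99, qty=9): fills=#1x#2:1@99; bids=[-] asks=[#2:8@99]
After op 3 [order #3] limit_buy(price=104, qty=9): fills=#3x#2:8@99; bids=[#3:1@104] asks=[-]
After op 4 [order #4] limit_buy(price=103, qty=9): fills=none; bids=[#3:1@104 #4:9@103] asks=[-]
After op 5 [order #5] limit_buy(price=97, qty=3): fills=none; bids=[#3:1@104 #4:9@103 #5:3@97] asks=[-]
After op 6 [order #6] limit_sell(price=98, qty=6): fills=#3x#6:1@104 #4x#6:5@103; bids=[#4:4@103 #5:3@97] asks=[-]
After op 7 [order #7] limit_buy(price=98, qty=7): fills=none; bids=[#4:4@103 #7:7@98 #5:3@97] asks=[-]
After op 8 [order #8] limit_buy(price=102, qty=8): fills=none; bids=[#4:4@103 #8:8@102 #7:7@98 #5:3@97] asks=[-]
After op 9 [order #9] limit_sell(price=102, qty=2): fills=#4x#9:2@103; bids=[#4:2@103 #8:8@102 #7:7@98 #5:3@97] asks=[-]
After op 10 cancel(order #8): fills=none; bids=[#4:2@103 #7:7@98 #5:3@97] asks=[-]

Answer: 8@99,1@104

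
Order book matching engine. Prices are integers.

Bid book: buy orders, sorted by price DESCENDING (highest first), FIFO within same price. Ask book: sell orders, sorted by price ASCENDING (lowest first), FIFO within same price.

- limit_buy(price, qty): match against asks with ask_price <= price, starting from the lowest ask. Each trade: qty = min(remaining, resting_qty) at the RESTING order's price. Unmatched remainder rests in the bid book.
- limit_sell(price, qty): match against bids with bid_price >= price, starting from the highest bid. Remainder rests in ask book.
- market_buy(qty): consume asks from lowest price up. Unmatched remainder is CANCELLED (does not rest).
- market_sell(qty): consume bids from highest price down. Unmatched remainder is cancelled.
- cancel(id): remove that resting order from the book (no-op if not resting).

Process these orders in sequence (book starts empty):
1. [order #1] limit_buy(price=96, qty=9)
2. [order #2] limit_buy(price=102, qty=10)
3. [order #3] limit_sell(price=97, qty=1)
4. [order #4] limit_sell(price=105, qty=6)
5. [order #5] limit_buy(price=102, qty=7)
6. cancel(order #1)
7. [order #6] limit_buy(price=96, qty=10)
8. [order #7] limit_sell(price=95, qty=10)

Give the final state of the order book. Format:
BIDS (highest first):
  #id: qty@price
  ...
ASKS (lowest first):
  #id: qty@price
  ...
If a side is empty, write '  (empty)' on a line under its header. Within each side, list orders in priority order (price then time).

Answer: BIDS (highest first):
  #5: 6@102
  #6: 10@96
ASKS (lowest first):
  #4: 6@105

Derivation:
After op 1 [order #1] limit_buy(price=96, qty=9): fills=none; bids=[#1:9@96] asks=[-]
After op 2 [order #2] limit_buy(price=102, qty=10): fills=none; bids=[#2:10@102 #1:9@96] asks=[-]
After op 3 [order #3] limit_sell(price=97, qty=1): fills=#2x#3:1@102; bids=[#2:9@102 #1:9@96] asks=[-]
After op 4 [order #4] limit_sell(price=105, qty=6): fills=none; bids=[#2:9@102 #1:9@96] asks=[#4:6@105]
After op 5 [order #5] limit_buy(price=102, qty=7): fills=none; bids=[#2:9@102 #5:7@102 #1:9@96] asks=[#4:6@105]
After op 6 cancel(order #1): fills=none; bids=[#2:9@102 #5:7@102] asks=[#4:6@105]
After op 7 [order #6] limit_buy(price=96, qty=10): fills=none; bids=[#2:9@102 #5:7@102 #6:10@96] asks=[#4:6@105]
After op 8 [order #7] limit_sell(price=95, qty=10): fills=#2x#7:9@102 #5x#7:1@102; bids=[#5:6@102 #6:10@96] asks=[#4:6@105]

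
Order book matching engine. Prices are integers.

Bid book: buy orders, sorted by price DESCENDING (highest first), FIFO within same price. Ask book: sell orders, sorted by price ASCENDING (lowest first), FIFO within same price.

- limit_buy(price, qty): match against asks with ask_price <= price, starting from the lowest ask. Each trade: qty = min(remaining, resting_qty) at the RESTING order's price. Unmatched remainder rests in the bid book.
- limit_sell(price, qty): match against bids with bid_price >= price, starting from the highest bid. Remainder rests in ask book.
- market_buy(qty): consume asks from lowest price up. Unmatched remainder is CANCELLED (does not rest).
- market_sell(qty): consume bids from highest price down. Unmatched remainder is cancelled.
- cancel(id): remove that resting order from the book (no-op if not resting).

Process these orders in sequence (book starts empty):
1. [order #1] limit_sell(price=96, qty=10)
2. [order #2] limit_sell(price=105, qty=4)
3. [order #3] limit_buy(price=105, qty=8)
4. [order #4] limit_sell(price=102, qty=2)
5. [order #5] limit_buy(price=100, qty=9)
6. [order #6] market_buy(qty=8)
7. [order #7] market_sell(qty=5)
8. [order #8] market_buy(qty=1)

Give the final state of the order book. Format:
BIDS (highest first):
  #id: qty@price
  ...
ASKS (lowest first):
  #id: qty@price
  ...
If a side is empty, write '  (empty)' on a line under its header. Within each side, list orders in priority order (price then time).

Answer: BIDS (highest first):
  #5: 2@100
ASKS (lowest first):
  (empty)

Derivation:
After op 1 [order #1] limit_sell(price=96, qty=10): fills=none; bids=[-] asks=[#1:10@96]
After op 2 [order #2] limit_sell(price=105, qty=4): fills=none; bids=[-] asks=[#1:10@96 #2:4@105]
After op 3 [order #3] limit_buy(price=105, qty=8): fills=#3x#1:8@96; bids=[-] asks=[#1:2@96 #2:4@105]
After op 4 [order #4] limit_sell(price=102, qty=2): fills=none; bids=[-] asks=[#1:2@96 #4:2@102 #2:4@105]
After op 5 [order #5] limit_buy(price=100, qty=9): fills=#5x#1:2@96; bids=[#5:7@100] asks=[#4:2@102 #2:4@105]
After op 6 [order #6] market_buy(qty=8): fills=#6x#4:2@102 #6x#2:4@105; bids=[#5:7@100] asks=[-]
After op 7 [order #7] market_sell(qty=5): fills=#5x#7:5@100; bids=[#5:2@100] asks=[-]
After op 8 [order #8] market_buy(qty=1): fills=none; bids=[#5:2@100] asks=[-]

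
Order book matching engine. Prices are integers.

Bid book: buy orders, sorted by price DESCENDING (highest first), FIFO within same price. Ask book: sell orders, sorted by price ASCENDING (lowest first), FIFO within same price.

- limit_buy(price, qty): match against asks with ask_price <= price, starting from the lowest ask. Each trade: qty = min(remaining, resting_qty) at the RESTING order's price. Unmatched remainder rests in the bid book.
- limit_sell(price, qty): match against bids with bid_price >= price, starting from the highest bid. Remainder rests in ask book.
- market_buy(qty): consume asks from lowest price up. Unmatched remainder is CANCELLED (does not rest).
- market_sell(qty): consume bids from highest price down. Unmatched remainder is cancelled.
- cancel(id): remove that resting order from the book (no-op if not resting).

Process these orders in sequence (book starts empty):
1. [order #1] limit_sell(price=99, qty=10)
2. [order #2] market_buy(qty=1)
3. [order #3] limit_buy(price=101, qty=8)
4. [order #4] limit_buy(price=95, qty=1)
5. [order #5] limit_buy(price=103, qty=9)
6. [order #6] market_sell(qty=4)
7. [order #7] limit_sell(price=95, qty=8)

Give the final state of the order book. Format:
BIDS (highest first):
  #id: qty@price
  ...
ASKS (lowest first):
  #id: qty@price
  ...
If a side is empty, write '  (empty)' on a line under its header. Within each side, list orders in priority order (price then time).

Answer: BIDS (highest first):
  (empty)
ASKS (lowest first):
  #7: 3@95

Derivation:
After op 1 [order #1] limit_sell(price=99, qty=10): fills=none; bids=[-] asks=[#1:10@99]
After op 2 [order #2] market_buy(qty=1): fills=#2x#1:1@99; bids=[-] asks=[#1:9@99]
After op 3 [order #3] limit_buy(price=101, qty=8): fills=#3x#1:8@99; bids=[-] asks=[#1:1@99]
After op 4 [order #4] limit_buy(price=95, qty=1): fills=none; bids=[#4:1@95] asks=[#1:1@99]
After op 5 [order #5] limit_buy(price=103, qty=9): fills=#5x#1:1@99; bids=[#5:8@103 #4:1@95] asks=[-]
After op 6 [order #6] market_sell(qty=4): fills=#5x#6:4@103; bids=[#5:4@103 #4:1@95] asks=[-]
After op 7 [order #7] limit_sell(price=95, qty=8): fills=#5x#7:4@103 #4x#7:1@95; bids=[-] asks=[#7:3@95]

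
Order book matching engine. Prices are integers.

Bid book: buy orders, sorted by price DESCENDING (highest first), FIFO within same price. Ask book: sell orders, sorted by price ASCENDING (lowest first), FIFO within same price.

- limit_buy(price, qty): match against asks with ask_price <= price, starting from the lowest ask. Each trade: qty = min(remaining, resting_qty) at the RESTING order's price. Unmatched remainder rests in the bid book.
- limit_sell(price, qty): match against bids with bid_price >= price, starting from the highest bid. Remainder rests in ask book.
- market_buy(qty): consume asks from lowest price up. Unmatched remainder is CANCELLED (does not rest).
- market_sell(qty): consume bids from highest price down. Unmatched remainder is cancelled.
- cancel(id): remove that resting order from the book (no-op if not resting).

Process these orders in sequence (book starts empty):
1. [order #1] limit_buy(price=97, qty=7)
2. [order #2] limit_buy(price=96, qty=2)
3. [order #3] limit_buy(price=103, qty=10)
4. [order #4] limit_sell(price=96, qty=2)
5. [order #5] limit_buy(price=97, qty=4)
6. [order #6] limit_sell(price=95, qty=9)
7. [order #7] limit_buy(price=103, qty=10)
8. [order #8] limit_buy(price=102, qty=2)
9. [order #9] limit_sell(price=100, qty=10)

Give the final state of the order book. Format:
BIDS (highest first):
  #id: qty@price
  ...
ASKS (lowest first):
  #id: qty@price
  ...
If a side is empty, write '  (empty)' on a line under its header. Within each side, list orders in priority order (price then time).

Answer: BIDS (highest first):
  #8: 2@102
  #1: 6@97
  #5: 4@97
  #2: 2@96
ASKS (lowest first):
  (empty)

Derivation:
After op 1 [order #1] limit_buy(price=97, qty=7): fills=none; bids=[#1:7@97] asks=[-]
After op 2 [order #2] limit_buy(price=96, qty=2): fills=none; bids=[#1:7@97 #2:2@96] asks=[-]
After op 3 [order #3] limit_buy(price=103, qty=10): fills=none; bids=[#3:10@103 #1:7@97 #2:2@96] asks=[-]
After op 4 [order #4] limit_sell(price=96, qty=2): fills=#3x#4:2@103; bids=[#3:8@103 #1:7@97 #2:2@96] asks=[-]
After op 5 [order #5] limit_buy(price=97, qty=4): fills=none; bids=[#3:8@103 #1:7@97 #5:4@97 #2:2@96] asks=[-]
After op 6 [order #6] limit_sell(price=95, qty=9): fills=#3x#6:8@103 #1x#6:1@97; bids=[#1:6@97 #5:4@97 #2:2@96] asks=[-]
After op 7 [order #7] limit_buy(price=103, qty=10): fills=none; bids=[#7:10@103 #1:6@97 #5:4@97 #2:2@96] asks=[-]
After op 8 [order #8] limit_buy(price=102, qty=2): fills=none; bids=[#7:10@103 #8:2@102 #1:6@97 #5:4@97 #2:2@96] asks=[-]
After op 9 [order #9] limit_sell(price=100, qty=10): fills=#7x#9:10@103; bids=[#8:2@102 #1:6@97 #5:4@97 #2:2@96] asks=[-]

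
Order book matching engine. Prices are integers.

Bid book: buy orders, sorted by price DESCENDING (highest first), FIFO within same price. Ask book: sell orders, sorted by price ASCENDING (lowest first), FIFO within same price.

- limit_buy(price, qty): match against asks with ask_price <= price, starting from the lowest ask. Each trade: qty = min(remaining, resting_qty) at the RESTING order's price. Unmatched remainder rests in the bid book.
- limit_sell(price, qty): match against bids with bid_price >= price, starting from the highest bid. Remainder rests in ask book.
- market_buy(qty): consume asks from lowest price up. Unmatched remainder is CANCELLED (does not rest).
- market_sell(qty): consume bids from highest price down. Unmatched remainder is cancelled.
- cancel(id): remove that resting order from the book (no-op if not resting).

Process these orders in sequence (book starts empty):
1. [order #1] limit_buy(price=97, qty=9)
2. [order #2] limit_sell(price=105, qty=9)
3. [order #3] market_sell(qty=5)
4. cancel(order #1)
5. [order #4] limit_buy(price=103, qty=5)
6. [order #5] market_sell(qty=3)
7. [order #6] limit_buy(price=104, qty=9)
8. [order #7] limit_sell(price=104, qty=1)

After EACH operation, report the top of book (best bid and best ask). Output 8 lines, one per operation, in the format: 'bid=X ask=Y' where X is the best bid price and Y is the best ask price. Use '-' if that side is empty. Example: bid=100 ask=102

After op 1 [order #1] limit_buy(price=97, qty=9): fills=none; bids=[#1:9@97] asks=[-]
After op 2 [order #2] limit_sell(price=105, qty=9): fills=none; bids=[#1:9@97] asks=[#2:9@105]
After op 3 [order #3] market_sell(qty=5): fills=#1x#3:5@97; bids=[#1:4@97] asks=[#2:9@105]
After op 4 cancel(order #1): fills=none; bids=[-] asks=[#2:9@105]
After op 5 [order #4] limit_buy(price=103, qty=5): fills=none; bids=[#4:5@103] asks=[#2:9@105]
After op 6 [order #5] market_sell(qty=3): fills=#4x#5:3@103; bids=[#4:2@103] asks=[#2:9@105]
After op 7 [order #6] limit_buy(price=104, qty=9): fills=none; bids=[#6:9@104 #4:2@103] asks=[#2:9@105]
After op 8 [order #7] limit_sell(price=104, qty=1): fills=#6x#7:1@104; bids=[#6:8@104 #4:2@103] asks=[#2:9@105]

Answer: bid=97 ask=-
bid=97 ask=105
bid=97 ask=105
bid=- ask=105
bid=103 ask=105
bid=103 ask=105
bid=104 ask=105
bid=104 ask=105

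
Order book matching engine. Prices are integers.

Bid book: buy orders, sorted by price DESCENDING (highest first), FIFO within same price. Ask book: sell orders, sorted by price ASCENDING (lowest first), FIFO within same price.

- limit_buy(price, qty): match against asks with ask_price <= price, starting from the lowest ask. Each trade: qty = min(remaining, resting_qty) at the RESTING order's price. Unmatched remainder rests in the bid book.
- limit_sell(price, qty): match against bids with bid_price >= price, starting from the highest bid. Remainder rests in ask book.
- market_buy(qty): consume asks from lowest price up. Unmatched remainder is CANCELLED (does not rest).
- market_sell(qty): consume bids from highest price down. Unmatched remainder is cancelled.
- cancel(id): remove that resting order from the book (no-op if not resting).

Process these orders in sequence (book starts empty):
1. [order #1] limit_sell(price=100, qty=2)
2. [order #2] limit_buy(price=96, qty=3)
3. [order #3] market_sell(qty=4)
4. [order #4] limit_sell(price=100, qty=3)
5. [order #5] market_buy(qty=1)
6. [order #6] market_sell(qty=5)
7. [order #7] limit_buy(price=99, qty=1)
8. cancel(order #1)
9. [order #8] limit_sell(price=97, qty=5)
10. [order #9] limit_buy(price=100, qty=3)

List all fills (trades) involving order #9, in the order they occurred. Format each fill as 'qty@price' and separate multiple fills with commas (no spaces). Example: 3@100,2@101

Answer: 3@97

Derivation:
After op 1 [order #1] limit_sell(price=100, qty=2): fills=none; bids=[-] asks=[#1:2@100]
After op 2 [order #2] limit_buy(price=96, qty=3): fills=none; bids=[#2:3@96] asks=[#1:2@100]
After op 3 [order #3] market_sell(qty=4): fills=#2x#3:3@96; bids=[-] asks=[#1:2@100]
After op 4 [order #4] limit_sell(price=100, qty=3): fills=none; bids=[-] asks=[#1:2@100 #4:3@100]
After op 5 [order #5] market_buy(qty=1): fills=#5x#1:1@100; bids=[-] asks=[#1:1@100 #4:3@100]
After op 6 [order #6] market_sell(qty=5): fills=none; bids=[-] asks=[#1:1@100 #4:3@100]
After op 7 [order #7] limit_buy(price=99, qty=1): fills=none; bids=[#7:1@99] asks=[#1:1@100 #4:3@100]
After op 8 cancel(order #1): fills=none; bids=[#7:1@99] asks=[#4:3@100]
After op 9 [order #8] limit_sell(price=97, qty=5): fills=#7x#8:1@99; bids=[-] asks=[#8:4@97 #4:3@100]
After op 10 [order #9] limit_buy(price=100, qty=3): fills=#9x#8:3@97; bids=[-] asks=[#8:1@97 #4:3@100]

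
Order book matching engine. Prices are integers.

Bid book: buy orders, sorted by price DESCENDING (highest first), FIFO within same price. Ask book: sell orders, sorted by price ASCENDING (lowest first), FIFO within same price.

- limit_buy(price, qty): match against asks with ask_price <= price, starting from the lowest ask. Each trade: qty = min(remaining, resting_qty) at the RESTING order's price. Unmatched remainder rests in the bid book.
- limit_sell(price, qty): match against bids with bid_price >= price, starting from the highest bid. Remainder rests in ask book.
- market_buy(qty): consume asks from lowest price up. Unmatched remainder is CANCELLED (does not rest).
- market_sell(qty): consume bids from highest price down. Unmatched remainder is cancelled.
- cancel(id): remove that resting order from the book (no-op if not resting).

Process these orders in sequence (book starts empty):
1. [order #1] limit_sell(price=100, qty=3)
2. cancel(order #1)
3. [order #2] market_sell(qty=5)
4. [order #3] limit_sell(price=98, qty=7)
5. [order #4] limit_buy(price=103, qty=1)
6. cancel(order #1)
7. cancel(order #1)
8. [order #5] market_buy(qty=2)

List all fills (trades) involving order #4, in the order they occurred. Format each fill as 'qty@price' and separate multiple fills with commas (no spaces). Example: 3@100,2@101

After op 1 [order #1] limit_sell(price=100, qty=3): fills=none; bids=[-] asks=[#1:3@100]
After op 2 cancel(order #1): fills=none; bids=[-] asks=[-]
After op 3 [order #2] market_sell(qty=5): fills=none; bids=[-] asks=[-]
After op 4 [order #3] limit_sell(price=98, qty=7): fills=none; bids=[-] asks=[#3:7@98]
After op 5 [order #4] limit_buy(price=103, qty=1): fills=#4x#3:1@98; bids=[-] asks=[#3:6@98]
After op 6 cancel(order #1): fills=none; bids=[-] asks=[#3:6@98]
After op 7 cancel(order #1): fills=none; bids=[-] asks=[#3:6@98]
After op 8 [order #5] market_buy(qty=2): fills=#5x#3:2@98; bids=[-] asks=[#3:4@98]

Answer: 1@98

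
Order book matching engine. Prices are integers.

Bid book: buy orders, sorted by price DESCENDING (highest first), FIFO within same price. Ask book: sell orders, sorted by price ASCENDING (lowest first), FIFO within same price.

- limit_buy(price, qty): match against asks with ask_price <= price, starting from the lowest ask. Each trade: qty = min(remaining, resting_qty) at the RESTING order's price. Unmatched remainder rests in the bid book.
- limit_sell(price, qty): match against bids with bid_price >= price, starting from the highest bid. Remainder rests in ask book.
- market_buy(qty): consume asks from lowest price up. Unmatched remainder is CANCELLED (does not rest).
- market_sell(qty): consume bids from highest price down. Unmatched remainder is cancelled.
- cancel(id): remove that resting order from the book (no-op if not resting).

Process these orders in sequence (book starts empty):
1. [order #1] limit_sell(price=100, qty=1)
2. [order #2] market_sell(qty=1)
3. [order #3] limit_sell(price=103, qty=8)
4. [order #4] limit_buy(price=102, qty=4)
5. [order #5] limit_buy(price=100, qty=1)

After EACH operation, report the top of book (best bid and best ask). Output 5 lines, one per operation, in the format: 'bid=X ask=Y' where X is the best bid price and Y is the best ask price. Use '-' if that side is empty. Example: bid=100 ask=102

After op 1 [order #1] limit_sell(price=100, qty=1): fills=none; bids=[-] asks=[#1:1@100]
After op 2 [order #2] market_sell(qty=1): fills=none; bids=[-] asks=[#1:1@100]
After op 3 [order #3] limit_sell(price=103, qty=8): fills=none; bids=[-] asks=[#1:1@100 #3:8@103]
After op 4 [order #4] limit_buy(price=102, qty=4): fills=#4x#1:1@100; bids=[#4:3@102] asks=[#3:8@103]
After op 5 [order #5] limit_buy(price=100, qty=1): fills=none; bids=[#4:3@102 #5:1@100] asks=[#3:8@103]

Answer: bid=- ask=100
bid=- ask=100
bid=- ask=100
bid=102 ask=103
bid=102 ask=103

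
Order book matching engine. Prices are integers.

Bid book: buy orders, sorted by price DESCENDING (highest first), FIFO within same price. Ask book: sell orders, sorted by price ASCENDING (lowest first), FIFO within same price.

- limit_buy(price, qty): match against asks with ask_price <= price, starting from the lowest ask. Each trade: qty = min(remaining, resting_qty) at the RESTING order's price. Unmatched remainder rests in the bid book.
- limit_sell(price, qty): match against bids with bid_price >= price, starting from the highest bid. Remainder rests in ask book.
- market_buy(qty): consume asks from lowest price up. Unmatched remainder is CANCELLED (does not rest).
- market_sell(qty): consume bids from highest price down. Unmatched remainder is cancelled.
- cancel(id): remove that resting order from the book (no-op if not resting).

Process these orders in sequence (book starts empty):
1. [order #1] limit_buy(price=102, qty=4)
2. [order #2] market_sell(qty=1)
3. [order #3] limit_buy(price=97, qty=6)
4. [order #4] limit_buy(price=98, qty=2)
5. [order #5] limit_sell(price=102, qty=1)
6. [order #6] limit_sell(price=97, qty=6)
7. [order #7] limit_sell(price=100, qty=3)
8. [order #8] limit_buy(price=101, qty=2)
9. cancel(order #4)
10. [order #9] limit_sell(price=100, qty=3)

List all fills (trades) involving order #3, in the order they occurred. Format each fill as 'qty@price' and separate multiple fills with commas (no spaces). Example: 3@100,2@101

Answer: 2@97

Derivation:
After op 1 [order #1] limit_buy(price=102, qty=4): fills=none; bids=[#1:4@102] asks=[-]
After op 2 [order #2] market_sell(qty=1): fills=#1x#2:1@102; bids=[#1:3@102] asks=[-]
After op 3 [order #3] limit_buy(price=97, qty=6): fills=none; bids=[#1:3@102 #3:6@97] asks=[-]
After op 4 [order #4] limit_buy(price=98, qty=2): fills=none; bids=[#1:3@102 #4:2@98 #3:6@97] asks=[-]
After op 5 [order #5] limit_sell(price=102, qty=1): fills=#1x#5:1@102; bids=[#1:2@102 #4:2@98 #3:6@97] asks=[-]
After op 6 [order #6] limit_sell(price=97, qty=6): fills=#1x#6:2@102 #4x#6:2@98 #3x#6:2@97; bids=[#3:4@97] asks=[-]
After op 7 [order #7] limit_sell(price=100, qty=3): fills=none; bids=[#3:4@97] asks=[#7:3@100]
After op 8 [order #8] limit_buy(price=101, qty=2): fills=#8x#7:2@100; bids=[#3:4@97] asks=[#7:1@100]
After op 9 cancel(order #4): fills=none; bids=[#3:4@97] asks=[#7:1@100]
After op 10 [order #9] limit_sell(price=100, qty=3): fills=none; bids=[#3:4@97] asks=[#7:1@100 #9:3@100]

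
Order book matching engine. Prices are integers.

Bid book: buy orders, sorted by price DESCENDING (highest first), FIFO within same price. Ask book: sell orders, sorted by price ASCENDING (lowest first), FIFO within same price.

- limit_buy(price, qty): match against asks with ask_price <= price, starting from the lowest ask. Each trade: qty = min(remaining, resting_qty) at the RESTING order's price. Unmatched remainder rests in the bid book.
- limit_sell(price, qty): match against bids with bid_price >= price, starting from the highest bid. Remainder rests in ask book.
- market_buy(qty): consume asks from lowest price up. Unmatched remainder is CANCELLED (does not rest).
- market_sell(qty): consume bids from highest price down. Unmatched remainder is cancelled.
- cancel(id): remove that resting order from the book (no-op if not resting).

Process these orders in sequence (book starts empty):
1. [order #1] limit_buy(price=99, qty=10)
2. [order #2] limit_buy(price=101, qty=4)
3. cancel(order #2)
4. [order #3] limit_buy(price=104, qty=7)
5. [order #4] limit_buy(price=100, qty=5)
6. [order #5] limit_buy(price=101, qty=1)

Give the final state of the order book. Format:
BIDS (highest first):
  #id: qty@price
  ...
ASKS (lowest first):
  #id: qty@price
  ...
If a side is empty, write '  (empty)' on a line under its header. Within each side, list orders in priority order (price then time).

Answer: BIDS (highest first):
  #3: 7@104
  #5: 1@101
  #4: 5@100
  #1: 10@99
ASKS (lowest first):
  (empty)

Derivation:
After op 1 [order #1] limit_buy(price=99, qty=10): fills=none; bids=[#1:10@99] asks=[-]
After op 2 [order #2] limit_buy(price=101, qty=4): fills=none; bids=[#2:4@101 #1:10@99] asks=[-]
After op 3 cancel(order #2): fills=none; bids=[#1:10@99] asks=[-]
After op 4 [order #3] limit_buy(price=104, qty=7): fills=none; bids=[#3:7@104 #1:10@99] asks=[-]
After op 5 [order #4] limit_buy(price=100, qty=5): fills=none; bids=[#3:7@104 #4:5@100 #1:10@99] asks=[-]
After op 6 [order #5] limit_buy(price=101, qty=1): fills=none; bids=[#3:7@104 #5:1@101 #4:5@100 #1:10@99] asks=[-]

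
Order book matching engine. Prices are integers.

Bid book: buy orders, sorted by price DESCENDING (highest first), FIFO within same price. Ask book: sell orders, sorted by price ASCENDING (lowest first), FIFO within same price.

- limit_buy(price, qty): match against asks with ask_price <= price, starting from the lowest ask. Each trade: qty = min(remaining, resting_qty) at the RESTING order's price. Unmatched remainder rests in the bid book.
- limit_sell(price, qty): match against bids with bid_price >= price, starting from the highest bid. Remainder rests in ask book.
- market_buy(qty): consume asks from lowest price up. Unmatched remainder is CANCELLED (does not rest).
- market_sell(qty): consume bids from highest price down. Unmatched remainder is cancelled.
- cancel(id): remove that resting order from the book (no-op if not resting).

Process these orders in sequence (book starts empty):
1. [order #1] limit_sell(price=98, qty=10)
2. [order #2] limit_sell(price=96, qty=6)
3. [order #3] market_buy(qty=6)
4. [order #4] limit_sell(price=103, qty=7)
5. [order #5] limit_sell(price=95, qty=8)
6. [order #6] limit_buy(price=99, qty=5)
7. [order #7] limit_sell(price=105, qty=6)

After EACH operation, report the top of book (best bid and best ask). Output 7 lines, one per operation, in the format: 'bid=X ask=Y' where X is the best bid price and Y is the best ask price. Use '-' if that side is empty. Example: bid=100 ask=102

Answer: bid=- ask=98
bid=- ask=96
bid=- ask=98
bid=- ask=98
bid=- ask=95
bid=- ask=95
bid=- ask=95

Derivation:
After op 1 [order #1] limit_sell(price=98, qty=10): fills=none; bids=[-] asks=[#1:10@98]
After op 2 [order #2] limit_sell(price=96, qty=6): fills=none; bids=[-] asks=[#2:6@96 #1:10@98]
After op 3 [order #3] market_buy(qty=6): fills=#3x#2:6@96; bids=[-] asks=[#1:10@98]
After op 4 [order #4] limit_sell(price=103, qty=7): fills=none; bids=[-] asks=[#1:10@98 #4:7@103]
After op 5 [order #5] limit_sell(price=95, qty=8): fills=none; bids=[-] asks=[#5:8@95 #1:10@98 #4:7@103]
After op 6 [order #6] limit_buy(price=99, qty=5): fills=#6x#5:5@95; bids=[-] asks=[#5:3@95 #1:10@98 #4:7@103]
After op 7 [order #7] limit_sell(price=105, qty=6): fills=none; bids=[-] asks=[#5:3@95 #1:10@98 #4:7@103 #7:6@105]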